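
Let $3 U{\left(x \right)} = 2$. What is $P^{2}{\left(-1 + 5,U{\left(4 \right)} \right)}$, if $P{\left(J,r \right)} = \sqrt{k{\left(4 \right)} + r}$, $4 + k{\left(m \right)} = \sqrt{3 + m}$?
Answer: $- \frac{10}{3} + \sqrt{7} \approx -0.68758$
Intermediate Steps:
$U{\left(x \right)} = \frac{2}{3}$ ($U{\left(x \right)} = \frac{1}{3} \cdot 2 = \frac{2}{3}$)
$k{\left(m \right)} = -4 + \sqrt{3 + m}$
$P{\left(J,r \right)} = \sqrt{-4 + r + \sqrt{7}}$ ($P{\left(J,r \right)} = \sqrt{\left(-4 + \sqrt{3 + 4}\right) + r} = \sqrt{\left(-4 + \sqrt{7}\right) + r} = \sqrt{-4 + r + \sqrt{7}}$)
$P^{2}{\left(-1 + 5,U{\left(4 \right)} \right)} = \left(\sqrt{-4 + \frac{2}{3} + \sqrt{7}}\right)^{2} = \left(\sqrt{- \frac{10}{3} + \sqrt{7}}\right)^{2} = - \frac{10}{3} + \sqrt{7}$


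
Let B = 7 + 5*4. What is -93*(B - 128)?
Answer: 9393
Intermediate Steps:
B = 27 (B = 7 + 20 = 27)
-93*(B - 128) = -93*(27 - 128) = -93*(-101) = 9393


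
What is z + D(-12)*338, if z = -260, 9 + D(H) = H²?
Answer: 45370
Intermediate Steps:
D(H) = -9 + H²
z + D(-12)*338 = -260 + (-9 + (-12)²)*338 = -260 + (-9 + 144)*338 = -260 + 135*338 = -260 + 45630 = 45370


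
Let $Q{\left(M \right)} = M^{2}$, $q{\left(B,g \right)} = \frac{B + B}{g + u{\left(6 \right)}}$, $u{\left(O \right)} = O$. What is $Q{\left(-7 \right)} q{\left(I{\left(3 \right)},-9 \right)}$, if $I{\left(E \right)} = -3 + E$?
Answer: $0$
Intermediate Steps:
$q{\left(B,g \right)} = \frac{2 B}{6 + g}$ ($q{\left(B,g \right)} = \frac{B + B}{g + 6} = \frac{2 B}{6 + g}$)
$Q{\left(-7 \right)} q{\left(I{\left(3 \right)},-9 \right)} = \left(-7\right)^{2} \frac{2 \left(-3 + 3\right)}{6 - 9} = 49 \cdot 2 \cdot 0 \frac{1}{-3} = 49 \cdot 2 \cdot 0 \left(- \frac{1}{3}\right) = 49 \cdot 0 = 0$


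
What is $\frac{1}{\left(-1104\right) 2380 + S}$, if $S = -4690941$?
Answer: $- \frac{1}{7318461} \approx -1.3664 \cdot 10^{-7}$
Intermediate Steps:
$\frac{1}{\left(-1104\right) 2380 + S} = \frac{1}{\left(-1104\right) 2380 - 4690941} = \frac{1}{-2627520 - 4690941} = \frac{1}{-7318461} = - \frac{1}{7318461}$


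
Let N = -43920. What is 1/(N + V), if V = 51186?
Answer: 1/7266 ≈ 0.00013763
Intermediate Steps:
1/(N + V) = 1/(-43920 + 51186) = 1/7266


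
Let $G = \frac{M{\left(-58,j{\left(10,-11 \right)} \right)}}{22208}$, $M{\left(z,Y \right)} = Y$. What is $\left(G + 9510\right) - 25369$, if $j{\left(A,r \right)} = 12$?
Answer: $- \frac{88049165}{5552} \approx -15859.0$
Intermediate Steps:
$G = \frac{3}{5552}$ ($G = \frac{12}{22208} = 12 \cdot \frac{1}{22208} = \frac{3}{5552} \approx 0.00054035$)
$\left(G + 9510\right) - 25369 = \left(\frac{3}{5552} + 9510\right) - 25369 = \frac{52799523}{5552} - 25369 = - \frac{88049165}{5552}$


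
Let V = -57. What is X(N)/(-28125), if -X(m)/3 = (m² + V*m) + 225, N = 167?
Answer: 3719/1875 ≈ 1.9835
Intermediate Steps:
X(m) = -675 - 3*m² + 171*m (X(m) = -3*((m² - 57*m) + 225) = -3*(225 + m² - 57*m) = -675 - 3*m² + 171*m)
X(N)/(-28125) = (-675 - 3*167² + 171*167)/(-28125) = (-675 - 3*27889 + 28557)*(-1/28125) = (-675 - 83667 + 28557)*(-1/28125) = -55785*(-1/28125) = 3719/1875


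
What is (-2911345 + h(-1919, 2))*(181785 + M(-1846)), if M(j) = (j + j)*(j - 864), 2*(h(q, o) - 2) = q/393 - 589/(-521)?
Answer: -6072600499314011200/204753 ≈ -2.9658e+13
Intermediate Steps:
h(q, o) = 2673/1042 + q/786 (h(q, o) = 2 + (q/393 - 589/(-521))/2 = 2 + (q*(1/393) - 589*(-1/521))/2 = 2 + (q/393 + 589/521)/2 = 2 + (589/521 + q/393)/2 = 2 + (589/1042 + q/786) = 2673/1042 + q/786)
M(j) = 2*j*(-864 + j) (M(j) = (2*j)*(-864 + j) = 2*j*(-864 + j))
(-2911345 + h(-1919, 2))*(181785 + M(-1846)) = (-2911345 + (2673/1042 + (1/786)*(-1919)))*(181785 + 2*(-1846)*(-864 - 1846)) = (-2911345 + (2673/1042 - 1919/786))*(181785 + 2*(-1846)*(-2710)) = (-2911345 + 25345/204753)*(181785 + 10005320) = -596106597440/204753*10187105 = -6072600499314011200/204753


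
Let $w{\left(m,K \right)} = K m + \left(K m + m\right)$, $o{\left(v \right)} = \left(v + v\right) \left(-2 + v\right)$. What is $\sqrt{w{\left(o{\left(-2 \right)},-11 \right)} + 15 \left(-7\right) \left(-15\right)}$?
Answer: $\sqrt{1239} \approx 35.199$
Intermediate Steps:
$o{\left(v \right)} = 2 v \left(-2 + v\right)$
$w{\left(m,K \right)} = m + 2 K m$ ($w{\left(m,K \right)} = K m + \left(m + K m\right) = m + 2 K m$)
$\sqrt{w{\left(o{\left(-2 \right)},-11 \right)} + 15 \left(-7\right) \left(-15\right)} = \sqrt{2 \left(-2\right) \left(-2 - 2\right) \left(1 + 2 \left(-11\right)\right) + 15 \left(-7\right) \left(-15\right)} = \sqrt{2 \left(-2\right) \left(-4\right) \left(1 - 22\right) - -1575} = \sqrt{16 \left(-21\right) + 1575} = \sqrt{-336 + 1575} = \sqrt{1239}$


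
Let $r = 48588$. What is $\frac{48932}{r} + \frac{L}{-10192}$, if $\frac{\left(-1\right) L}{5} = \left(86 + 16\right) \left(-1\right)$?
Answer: $\frac{59241883}{61901112} \approx 0.95704$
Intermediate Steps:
$L = 510$ ($L = - 5 \left(86 + 16\right) \left(-1\right) = - 5 \cdot 102 \left(-1\right) = \left(-5\right) \left(-102\right) = 510$)
$\frac{48932}{r} + \frac{L}{-10192} = \frac{48932}{48588} + \frac{510}{-10192} = 48932 \cdot \frac{1}{48588} + 510 \left(- \frac{1}{10192}\right) = \frac{12233}{12147} - \frac{255}{5096} = \frac{59241883}{61901112}$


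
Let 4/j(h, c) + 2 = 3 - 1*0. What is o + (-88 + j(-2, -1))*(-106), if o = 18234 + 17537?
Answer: 44675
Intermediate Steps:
j(h, c) = 4 (j(h, c) = 4/(-2 + (3 - 1*0)) = 4/(-2 + (3 + 0)) = 4/(-2 + 3) = 4/1 = 4*1 = 4)
o = 35771
o + (-88 + j(-2, -1))*(-106) = 35771 + (-88 + 4)*(-106) = 35771 - 84*(-106) = 35771 + 8904 = 44675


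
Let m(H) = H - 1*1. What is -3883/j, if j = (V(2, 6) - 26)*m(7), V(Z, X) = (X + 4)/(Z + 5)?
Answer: 27181/1032 ≈ 26.338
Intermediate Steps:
m(H) = -1 + H (m(H) = H - 1 = -1 + H)
V(Z, X) = (4 + X)/(5 + Z)
j = -1032/7 (j = ((4 + 6)/(5 + 2) - 26)*(-1 + 7) = (10/7 - 26)*6 = -172/7*6 = -1032/7 ≈ -147.43)
-3883/j = -3883/(-1032/7) = -3883*(-7/1032) = 27181/1032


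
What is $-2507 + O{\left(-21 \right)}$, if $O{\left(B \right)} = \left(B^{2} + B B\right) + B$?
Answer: $-1646$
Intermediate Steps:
$O{\left(B \right)} = B + 2 B^{2}$ ($O{\left(B \right)} = \left(B^{2} + B^{2}\right) + B = 2 B^{2} + B = B + 2 B^{2}$)
$-2507 + O{\left(-21 \right)} = -2507 - 21 \left(1 + 2 \left(-21\right)\right) = -2507 - 21 \left(1 - 42\right) = -2507 - -861 = -2507 + 861 = -1646$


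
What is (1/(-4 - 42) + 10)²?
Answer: 210681/2116 ≈ 99.566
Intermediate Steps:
(1/(-4 - 42) + 10)² = (1/(-46) + 10)² = (-1/46 + 10)² = (459/46)² = 210681/2116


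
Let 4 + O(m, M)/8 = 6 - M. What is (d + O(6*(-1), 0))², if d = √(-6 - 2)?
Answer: 248 + 64*I*√2 ≈ 248.0 + 90.51*I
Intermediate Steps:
O(m, M) = 16 - 8*M (O(m, M) = -32 + 8*(6 - M) = -32 + (48 - 8*M) = 16 - 8*M)
d = 2*I*√2 (d = √(-8) = 2*I*√2 ≈ 2.8284*I)
(d + O(6*(-1), 0))² = (2*I*√2 + (16 - 8*0))² = (2*I*√2 + (16 + 0))² = (2*I*√2 + 16)² = (16 + 2*I*√2)²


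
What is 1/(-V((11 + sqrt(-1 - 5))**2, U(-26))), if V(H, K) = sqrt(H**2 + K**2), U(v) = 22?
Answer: -sqrt(5)/(5*sqrt(2161 + 1012*I*sqrt(6))) ≈ -0.0070986 + 0.003229*I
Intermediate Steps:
1/(-V((11 + sqrt(-1 - 5))**2, U(-26))) = 1/(-sqrt(((11 + sqrt(-1 - 5))**2)**2 + 22**2)) = 1/(-sqrt(((11 + sqrt(-6))**2)**2 + 484)) = 1/(-sqrt(((11 + I*sqrt(6))**2)**2 + 484)) = 1/(-sqrt((11 + I*sqrt(6))**4 + 484)) = 1/(-sqrt(484 + (11 + I*sqrt(6))**4)) = -1/sqrt(484 + (11 + I*sqrt(6))**4)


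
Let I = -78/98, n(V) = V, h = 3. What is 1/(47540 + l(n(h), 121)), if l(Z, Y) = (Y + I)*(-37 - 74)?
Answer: 49/1675670 ≈ 2.9242e-5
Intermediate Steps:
I = -39/49 (I = -78*1/98 = -39/49 ≈ -0.79592)
l(Z, Y) = 4329/49 - 111*Y (l(Z, Y) = (Y - 39/49)*(-37 - 74) = (-39/49 + Y)*(-111) = 4329/49 - 111*Y)
1/(47540 + l(n(h), 121)) = 1/(47540 + (4329/49 - 111*121)) = 1/(47540 + (4329/49 - 13431)) = 1/(47540 - 653790/49) = 1/(1675670/49) = 49/1675670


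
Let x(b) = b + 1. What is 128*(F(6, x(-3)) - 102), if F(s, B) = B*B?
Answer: -12544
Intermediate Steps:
x(b) = 1 + b
F(s, B) = B**2
128*(F(6, x(-3)) - 102) = 128*((1 - 3)**2 - 102) = 128*((-2)**2 - 102) = 128*(4 - 102) = 128*(-98) = -12544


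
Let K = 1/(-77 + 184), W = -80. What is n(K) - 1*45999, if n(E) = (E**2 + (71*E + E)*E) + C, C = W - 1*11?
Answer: -527684337/11449 ≈ -46090.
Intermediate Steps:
C = -91 (C = -80 - 1*11 = -80 - 11 = -91)
K = 1/107 ≈ 0.0093458
n(E) = -91 + 73*E**2 (n(E) = (E**2 + (71*E + E)*E) - 91 = (E**2 + (72*E)*E) - 91 = (E**2 + 72*E**2) - 91 = 73*E**2 - 91 = -91 + 73*E**2)
n(K) - 1*45999 = (-91 + 73*(1/107)**2) - 1*45999 = (-91 + 73*(1/11449)) - 45999 = (-91 + 73/11449) - 45999 = -1041786/11449 - 45999 = -527684337/11449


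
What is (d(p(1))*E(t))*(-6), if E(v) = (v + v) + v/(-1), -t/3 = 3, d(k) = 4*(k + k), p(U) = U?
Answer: 432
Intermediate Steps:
d(k) = 8*k (d(k) = 4*(2*k) = 8*k)
t = -9 (t = -3*3 = -9)
E(v) = v (E(v) = 2*v + v*(-1) = 2*v - v = v)
(d(p(1))*E(t))*(-6) = ((8*1)*(-9))*(-6) = (8*(-9))*(-6) = -72*(-6) = 432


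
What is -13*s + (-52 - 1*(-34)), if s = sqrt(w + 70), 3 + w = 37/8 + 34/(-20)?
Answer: -18 - 13*sqrt(27970)/20 ≈ -126.71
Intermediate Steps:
w = -3/40 (w = -3 + (37/8 + 34/(-20)) = -3 + (37*(1/8) + 34*(-1/20)) = -3 + (37/8 - 17/10) = -3 + 117/40 = -3/40 ≈ -0.075000)
s = sqrt(27970)/20 (s = sqrt(-3/40 + 70) = sqrt(2797/40) = sqrt(27970)/20 ≈ 8.3621)
-13*s + (-52 - 1*(-34)) = -13*sqrt(27970)/20 + (-52 - 1*(-34)) = -13*sqrt(27970)/20 + (-52 + 34) = -13*sqrt(27970)/20 - 18 = -18 - 13*sqrt(27970)/20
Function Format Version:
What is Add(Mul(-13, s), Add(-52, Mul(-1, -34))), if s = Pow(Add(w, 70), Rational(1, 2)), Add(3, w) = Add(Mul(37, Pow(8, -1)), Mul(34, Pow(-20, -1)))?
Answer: Add(-18, Mul(Rational(-13, 20), Pow(27970, Rational(1, 2)))) ≈ -126.71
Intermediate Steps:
w = Rational(-3, 40) (w = Add(-3, Add(Mul(37, Pow(8, -1)), Mul(34, Pow(-20, -1)))) = Add(-3, Add(Mul(37, Rational(1, 8)), Mul(34, Rational(-1, 20)))) = Add(-3, Add(Rational(37, 8), Rational(-17, 10))) = Add(-3, Rational(117, 40)) = Rational(-3, 40) ≈ -0.075000)
s = Mul(Rational(1, 20), Pow(27970, Rational(1, 2))) (s = Pow(Add(Rational(-3, 40), 70), Rational(1, 2)) = Pow(Rational(2797, 40), Rational(1, 2)) = Mul(Rational(1, 20), Pow(27970, Rational(1, 2))) ≈ 8.3621)
Add(Mul(-13, s), Add(-52, Mul(-1, -34))) = Add(Mul(-13, Mul(Rational(1, 20), Pow(27970, Rational(1, 2)))), Add(-52, Mul(-1, -34))) = Add(Mul(Rational(-13, 20), Pow(27970, Rational(1, 2))), Add(-52, 34)) = Add(Mul(Rational(-13, 20), Pow(27970, Rational(1, 2))), -18) = Add(-18, Mul(Rational(-13, 20), Pow(27970, Rational(1, 2))))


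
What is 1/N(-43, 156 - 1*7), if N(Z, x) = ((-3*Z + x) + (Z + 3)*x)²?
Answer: 1/32285124 ≈ 3.0974e-8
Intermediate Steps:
N(Z, x) = (x - 3*Z + x*(3 + Z))² (N(Z, x) = ((x - 3*Z) + (3 + Z)*x)² = ((x - 3*Z) + x*(3 + Z))² = (x - 3*Z + x*(3 + Z))²)
1/N(-43, 156 - 1*7) = 1/((-3*(-43) + 4*(156 - 1*7) - 43*(156 - 1*7))²) = 1/((129 + 4*(156 - 7) - 43*(156 - 7))²) = 1/((129 + 4*149 - 43*149)²) = 1/((129 + 596 - 6407)²) = 1/((-5682)²) = 1/32285124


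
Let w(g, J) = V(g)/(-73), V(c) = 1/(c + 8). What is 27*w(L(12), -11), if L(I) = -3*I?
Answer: 27/2044 ≈ 0.013209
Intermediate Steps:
V(c) = 1/(8 + c)
w(g, J) = -1/(73*(8 + g)) (w(g, J) = 1/((8 + g)*(-73)) = -1/73/(8 + g) = -1/(73*(8 + g)))
27*w(L(12), -11) = 27*(-1/(584 + 73*(-3*12))) = 27*(-1/(584 + 73*(-36))) = 27*(-1/(584 - 2628)) = 27*(-1/(-2044)) = 27*(-1*(-1/2044)) = 27*(1/2044) = 27/2044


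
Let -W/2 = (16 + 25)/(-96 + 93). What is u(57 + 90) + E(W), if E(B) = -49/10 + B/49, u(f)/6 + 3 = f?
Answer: 1263697/1470 ≈ 859.66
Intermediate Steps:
u(f) = -18 + 6*f
W = 82/3 (W = -2*(16 + 25)/(-96 + 93) = -82/(-3) = -82*(-1)/3 = -2*(-41/3) = 82/3 ≈ 27.333)
E(B) = -49/10 + B/49 (E(B) = -49*⅒ + B*(1/49) = -49/10 + B/49)
u(57 + 90) + E(W) = (-18 + 6*(57 + 90)) + (-49/10 + (1/49)*(82/3)) = (-18 + 6*147) + (-49/10 + 82/147) = (-18 + 882) - 6383/1470 = 864 - 6383/1470 = 1263697/1470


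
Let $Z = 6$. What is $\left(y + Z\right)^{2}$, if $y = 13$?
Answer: $361$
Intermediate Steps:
$\left(y + Z\right)^{2} = \left(13 + 6\right)^{2} = 19^{2} = 361$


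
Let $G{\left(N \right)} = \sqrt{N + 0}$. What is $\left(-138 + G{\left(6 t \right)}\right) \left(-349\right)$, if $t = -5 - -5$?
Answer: $48162$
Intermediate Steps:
$t = 0$ ($t = -5 + 5 = 0$)
$G{\left(N \right)} = \sqrt{N}$
$\left(-138 + G{\left(6 t \right)}\right) \left(-349\right) = \left(-138 + \sqrt{6 \cdot 0}\right) \left(-349\right) = \left(-138 + \sqrt{0}\right) \left(-349\right) = \left(-138 + 0\right) \left(-349\right) = \left(-138\right) \left(-349\right) = 48162$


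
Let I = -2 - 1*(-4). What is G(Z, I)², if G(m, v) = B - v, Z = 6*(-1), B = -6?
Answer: 64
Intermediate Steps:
I = 2 (I = -2 + 4 = 2)
Z = -6
G(m, v) = -6 - v
G(Z, I)² = (-6 - 1*2)² = (-6 - 2)² = (-8)² = 64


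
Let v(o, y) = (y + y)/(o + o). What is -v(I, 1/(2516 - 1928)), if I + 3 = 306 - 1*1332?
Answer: 1/605052 ≈ 1.6528e-6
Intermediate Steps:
I = -1029 (I = -3 + (306 - 1*1332) = -3 + (306 - 1332) = -3 - 1026 = -1029)
v(o, y) = y/o (v(o, y) = (2*y)/((2*o)) = (2*y)*(1/(2*o)) = y/o)
-v(I, 1/(2516 - 1928)) = -1/((2516 - 1928)*(-1029)) = -(-1)/(588*1029) = -1*(-1/605052) = 1/605052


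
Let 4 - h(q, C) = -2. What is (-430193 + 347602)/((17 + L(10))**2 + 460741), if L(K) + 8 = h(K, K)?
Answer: -82591/460966 ≈ -0.17917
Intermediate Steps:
h(q, C) = 6 (h(q, C) = 4 - 1*(-2) = 4 + 2 = 6)
L(K) = -2 (L(K) = -8 + 6 = -2)
(-430193 + 347602)/((17 + L(10))**2 + 460741) = (-430193 + 347602)/((17 - 2)**2 + 460741) = -82591/(15**2 + 460741) = -82591/(225 + 460741) = -82591/460966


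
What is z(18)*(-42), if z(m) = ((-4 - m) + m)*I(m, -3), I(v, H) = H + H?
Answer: -1008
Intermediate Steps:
I(v, H) = 2*H
z(m) = 24 (z(m) = ((-4 - m) + m)*(2*(-3)) = -4*(-6) = 24)
z(18)*(-42) = 24*(-42) = -1008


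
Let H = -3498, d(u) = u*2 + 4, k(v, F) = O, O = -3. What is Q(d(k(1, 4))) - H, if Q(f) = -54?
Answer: 3444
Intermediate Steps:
k(v, F) = -3
d(u) = 4 + 2*u (d(u) = 2*u + 4 = 4 + 2*u)
Q(d(k(1, 4))) - H = -54 - 1*(-3498) = -54 + 3498 = 3444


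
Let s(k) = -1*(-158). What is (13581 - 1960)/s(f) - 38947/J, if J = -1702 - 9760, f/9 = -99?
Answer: 34838382/452749 ≈ 76.949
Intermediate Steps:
f = -891 (f = 9*(-99) = -891)
s(k) = 158
J = -11462
(13581 - 1960)/s(f) - 38947/J = (13581 - 1960)/158 - 38947/(-11462) = 11621*(1/158) - 38947*(-1/11462) = 11621/158 + 38947/11462 = 34838382/452749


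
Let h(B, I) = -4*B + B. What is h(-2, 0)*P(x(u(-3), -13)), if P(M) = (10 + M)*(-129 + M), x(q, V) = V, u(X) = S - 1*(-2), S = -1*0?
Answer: 2556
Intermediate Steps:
S = 0
u(X) = 2 (u(X) = 0 - 1*(-2) = 0 + 2 = 2)
P(M) = (-129 + M)*(10 + M)
h(B, I) = -3*B
h(-2, 0)*P(x(u(-3), -13)) = (-3*(-2))*(-1290 + (-13)² - 119*(-13)) = 6*(-1290 + 169 + 1547) = 6*426 = 2556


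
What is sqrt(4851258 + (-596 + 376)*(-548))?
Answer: sqrt(4971818) ≈ 2229.8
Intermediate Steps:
sqrt(4851258 + (-596 + 376)*(-548)) = sqrt(4851258 - 220*(-548)) = sqrt(4851258 + 120560) = sqrt(4971818)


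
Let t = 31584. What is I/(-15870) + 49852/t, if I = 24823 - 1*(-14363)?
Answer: -18604141/20884920 ≈ -0.89079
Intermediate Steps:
I = 39186 (I = 24823 + 14363 = 39186)
I/(-15870) + 49852/t = 39186/(-15870) + 49852/31584 = 39186*(-1/15870) + 49852*(1/31584) = -6531/2645 + 12463/7896 = -18604141/20884920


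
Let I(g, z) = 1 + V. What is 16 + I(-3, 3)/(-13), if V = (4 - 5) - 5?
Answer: 213/13 ≈ 16.385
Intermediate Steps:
V = -6 (V = -1 - 5 = -6)
I(g, z) = -5 (I(g, z) = 1 - 6 = -5)
16 + I(-3, 3)/(-13) = 16 - 5/(-13) = 16 - 1/13*(-5) = 16 + 5/13 = 213/13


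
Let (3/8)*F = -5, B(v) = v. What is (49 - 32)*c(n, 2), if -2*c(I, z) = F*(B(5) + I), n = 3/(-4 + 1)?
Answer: 1360/3 ≈ 453.33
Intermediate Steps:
F = -40/3 (F = (8/3)*(-5) = -40/3 ≈ -13.333)
n = -1 (n = 3/(-3) = -1/3*3 = -1)
c(I, z) = 100/3 + 20*I/3 (c(I, z) = -(-20)*(5 + I)/3 = -(-200/3 - 40*I/3)/2 = 100/3 + 20*I/3)
(49 - 32)*c(n, 2) = (49 - 32)*(100/3 + (20/3)*(-1)) = 17*(100/3 - 20/3) = 17*(80/3) = 1360/3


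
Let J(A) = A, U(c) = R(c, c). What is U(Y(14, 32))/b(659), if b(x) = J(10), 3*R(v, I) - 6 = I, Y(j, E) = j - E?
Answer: -⅖ ≈ -0.40000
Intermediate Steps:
R(v, I) = 2 + I/3
U(c) = 2 + c/3
b(x) = 10
U(Y(14, 32))/b(659) = (2 + (14 - 1*32)/3)/10 = (2 + (14 - 32)/3)*(⅒) = (2 + (⅓)*(-18))*(⅒) = (2 - 6)*(⅒) = -4*⅒ = -⅖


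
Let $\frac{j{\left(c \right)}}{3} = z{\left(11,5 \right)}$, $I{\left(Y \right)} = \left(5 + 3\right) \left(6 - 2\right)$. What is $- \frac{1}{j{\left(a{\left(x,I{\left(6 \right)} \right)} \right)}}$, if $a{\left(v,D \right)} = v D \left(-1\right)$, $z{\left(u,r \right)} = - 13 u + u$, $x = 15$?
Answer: $\frac{1}{396} \approx 0.0025253$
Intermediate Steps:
$I{\left(Y \right)} = 32$ ($I{\left(Y \right)} = 8 \cdot 4 = 32$)
$z{\left(u,r \right)} = - 12 u$
$a{\left(v,D \right)} = - D v$ ($a{\left(v,D \right)} = D v \left(-1\right) = - D v$)
$j{\left(c \right)} = -396$ ($j{\left(c \right)} = 3 \left(\left(-12\right) 11\right) = 3 \left(-132\right) = -396$)
$- \frac{1}{j{\left(a{\left(x,I{\left(6 \right)} \right)} \right)}} = - \frac{1}{-396} = \left(-1\right) \left(- \frac{1}{396}\right) = \frac{1}{396}$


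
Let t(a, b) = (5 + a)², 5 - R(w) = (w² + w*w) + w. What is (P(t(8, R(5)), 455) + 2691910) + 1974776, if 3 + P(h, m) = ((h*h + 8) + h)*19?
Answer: 5212705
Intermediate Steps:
R(w) = 5 - w - 2*w² (R(w) = 5 - ((w² + w*w) + w) = 5 - ((w² + w²) + w) = 5 - (2*w² + w) = 5 - (w + 2*w²) = 5 + (-w - 2*w²) = 5 - w - 2*w²)
P(h, m) = 149 + 19*h + 19*h² (P(h, m) = -3 + ((h*h + 8) + h)*19 = -3 + ((h² + 8) + h)*19 = -3 + ((8 + h²) + h)*19 = -3 + (8 + h + h²)*19 = -3 + (152 + 19*h + 19*h²) = 149 + 19*h + 19*h²)
(P(t(8, R(5)), 455) + 2691910) + 1974776 = ((149 + 19*(5 + 8)² + 19*((5 + 8)²)²) + 2691910) + 1974776 = ((149 + 19*13² + 19*(13²)²) + 2691910) + 1974776 = ((149 + 19*169 + 19*169²) + 2691910) + 1974776 = ((149 + 3211 + 19*28561) + 2691910) + 1974776 = ((149 + 3211 + 542659) + 2691910) + 1974776 = (546019 + 2691910) + 1974776 = 3237929 + 1974776 = 5212705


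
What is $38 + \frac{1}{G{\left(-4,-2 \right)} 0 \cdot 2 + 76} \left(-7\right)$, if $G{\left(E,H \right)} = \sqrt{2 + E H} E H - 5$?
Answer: $\frac{2881}{76} \approx 37.908$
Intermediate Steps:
$G{\left(E,H \right)} = -5 + E H \sqrt{2 + E H}$ ($G{\left(E,H \right)} = E \sqrt{2 + E H} H - 5 = E H \sqrt{2 + E H} - 5 = -5 + E H \sqrt{2 + E H}$)
$38 + \frac{1}{G{\left(-4,-2 \right)} 0 \cdot 2 + 76} \left(-7\right) = 38 + \frac{1}{\left(-5 - - 8 \sqrt{2 - -8}\right) 0 \cdot 2 + 76} \left(-7\right) = 38 + \frac{1}{\left(-5 - - 8 \sqrt{2 + 8}\right) 0 \cdot 2 + 76} \left(-7\right) = 38 + \frac{1}{\left(-5 - - 8 \sqrt{10}\right) 0 \cdot 2 + 76} \left(-7\right) = 38 + \frac{1}{\left(-5 + 8 \sqrt{10}\right) 0 \cdot 2 + 76} \left(-7\right) = 38 + \frac{1}{0 \cdot 2 + 76} \left(-7\right) = 38 + \frac{1}{0 + 76} \left(-7\right) = 38 + \frac{1}{76} \left(-7\right) = 38 - \frac{7}{76} = \frac{2881}{76}$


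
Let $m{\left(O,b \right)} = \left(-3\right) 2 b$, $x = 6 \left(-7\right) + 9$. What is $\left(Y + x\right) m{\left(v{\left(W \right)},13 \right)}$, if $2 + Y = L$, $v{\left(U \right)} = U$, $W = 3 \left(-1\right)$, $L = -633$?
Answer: $52104$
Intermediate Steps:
$W = -3$
$x = -33$ ($x = -42 + 9 = -33$)
$m{\left(O,b \right)} = - 6 b$
$Y = -635$ ($Y = -2 - 633 = -635$)
$\left(Y + x\right) m{\left(v{\left(W \right)},13 \right)} = \left(-635 - 33\right) \left(\left(-6\right) 13\right) = \left(-668\right) \left(-78\right) = 52104$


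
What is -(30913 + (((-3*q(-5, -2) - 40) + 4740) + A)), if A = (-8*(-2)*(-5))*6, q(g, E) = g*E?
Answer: -35103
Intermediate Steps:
q(g, E) = E*g
A = -480 (A = (16*(-5))*6 = -80*6 = -480)
-(30913 + (((-3*q(-5, -2) - 40) + 4740) + A)) = -(30913 + (((-(-6)*(-5) - 40) + 4740) - 480)) = -(30913 + (((-3*10 - 40) + 4740) - 480)) = -(30913 + (((-30 - 40) + 4740) - 480)) = -(30913 + ((-70 + 4740) - 480)) = -(30913 + (4670 - 480)) = -(30913 + 4190) = -1*35103 = -35103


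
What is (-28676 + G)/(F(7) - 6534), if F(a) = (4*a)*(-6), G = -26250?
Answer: 27463/3351 ≈ 8.1955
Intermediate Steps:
F(a) = -24*a
(-28676 + G)/(F(7) - 6534) = (-28676 - 26250)/(-24*7 - 6534) = -54926/(-168 - 6534) = -54926/(-6702) = -54926*(-1/6702) = 27463/3351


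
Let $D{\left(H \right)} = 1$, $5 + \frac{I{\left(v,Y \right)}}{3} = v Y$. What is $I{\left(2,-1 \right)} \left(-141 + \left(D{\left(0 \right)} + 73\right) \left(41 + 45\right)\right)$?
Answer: $-130683$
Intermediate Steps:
$I{\left(v,Y \right)} = -15 + 3 Y v$ ($I{\left(v,Y \right)} = -15 + 3 v Y = -15 + 3 Y v$)
$I{\left(2,-1 \right)} \left(-141 + \left(D{\left(0 \right)} + 73\right) \left(41 + 45\right)\right) = \left(-15 + 3 \left(-1\right) 2\right) \left(-141 + \left(1 + 73\right) \left(41 + 45\right)\right) = \left(-15 - 6\right) \left(-141 + 74 \cdot 86\right) = - 21 \left(-141 + 6364\right) = \left(-21\right) 6223 = -130683$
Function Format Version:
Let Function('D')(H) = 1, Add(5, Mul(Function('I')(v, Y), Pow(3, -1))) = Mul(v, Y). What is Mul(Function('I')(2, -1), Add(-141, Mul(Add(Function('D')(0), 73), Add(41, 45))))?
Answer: -130683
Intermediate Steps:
Function('I')(v, Y) = Add(-15, Mul(3, Y, v)) (Function('I')(v, Y) = Add(-15, Mul(3, Mul(v, Y))) = Add(-15, Mul(3, Mul(Y, v))) = Add(-15, Mul(3, Y, v)))
Mul(Function('I')(2, -1), Add(-141, Mul(Add(Function('D')(0), 73), Add(41, 45)))) = Mul(Add(-15, Mul(3, -1, 2)), Add(-141, Mul(Add(1, 73), Add(41, 45)))) = Mul(Add(-15, -6), Add(-141, Mul(74, 86))) = Mul(-21, Add(-141, 6364)) = Mul(-21, 6223) = -130683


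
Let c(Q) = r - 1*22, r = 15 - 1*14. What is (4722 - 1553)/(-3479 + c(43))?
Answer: -3169/3500 ≈ -0.90543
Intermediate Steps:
r = 1 (r = 15 - 14 = 1)
c(Q) = -21 (c(Q) = 1 - 1*22 = 1 - 22 = -21)
(4722 - 1553)/(-3479 + c(43)) = (4722 - 1553)/(-3479 - 21) = 3169/(-3500) = 3169*(-1/3500) = -3169/3500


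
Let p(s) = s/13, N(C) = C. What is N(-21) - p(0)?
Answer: -21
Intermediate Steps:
p(s) = s/13 (p(s) = s*(1/13) = s/13)
N(-21) - p(0) = -21 - 0/13 = -21 - 1*0 = -21 + 0 = -21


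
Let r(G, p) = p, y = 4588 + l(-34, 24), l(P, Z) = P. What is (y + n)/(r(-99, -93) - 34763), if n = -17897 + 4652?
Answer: 8691/34856 ≈ 0.24934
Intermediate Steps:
y = 4554 (y = 4588 - 34 = 4554)
n = -13245
(y + n)/(r(-99, -93) - 34763) = (4554 - 13245)/(-93 - 34763) = -8691/(-34856) = -8691*(-1/34856) = 8691/34856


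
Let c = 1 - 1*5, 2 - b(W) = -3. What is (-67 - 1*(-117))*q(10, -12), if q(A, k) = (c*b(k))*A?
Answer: -10000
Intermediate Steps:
b(W) = 5 (b(W) = 2 - 1*(-3) = 2 + 3 = 5)
c = -4 (c = 1 - 5 = -4)
q(A, k) = -20*A (q(A, k) = (-4*5)*A = -20*A)
(-67 - 1*(-117))*q(10, -12) = (-67 - 1*(-117))*(-20*10) = (-67 + 117)*(-200) = 50*(-200) = -10000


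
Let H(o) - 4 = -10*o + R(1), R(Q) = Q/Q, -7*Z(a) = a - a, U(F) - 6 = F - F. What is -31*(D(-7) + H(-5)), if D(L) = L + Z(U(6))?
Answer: -1488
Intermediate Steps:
U(F) = 6 (U(F) = 6 + (F - F) = 6 + 0 = 6)
Z(a) = 0 (Z(a) = -(a - a)/7 = -1/7*0 = 0)
R(Q) = 1
D(L) = L (D(L) = L + 0 = L)
H(o) = 5 - 10*o (H(o) = 4 + (-10*o + 1) = 4 + (1 - 10*o) = 5 - 10*o)
-31*(D(-7) + H(-5)) = -31*(-7 + (5 - 10*(-5))) = -31*(-7 + (5 + 50)) = -31*(-7 + 55) = -31*48 = -1488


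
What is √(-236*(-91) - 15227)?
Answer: √6249 ≈ 79.051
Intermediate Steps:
√(-236*(-91) - 15227) = √(21476 - 15227) = √6249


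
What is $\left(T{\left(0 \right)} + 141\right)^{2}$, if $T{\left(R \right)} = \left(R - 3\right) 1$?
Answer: $19044$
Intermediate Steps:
$T{\left(R \right)} = -3 + R$ ($T{\left(R \right)} = \left(-3 + R\right) 1 = -3 + R$)
$\left(T{\left(0 \right)} + 141\right)^{2} = \left(\left(-3 + 0\right) + 141\right)^{2} = \left(-3 + 141\right)^{2} = 138^{2} = 19044$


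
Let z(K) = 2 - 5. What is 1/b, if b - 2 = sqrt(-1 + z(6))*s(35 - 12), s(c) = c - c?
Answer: 1/2 ≈ 0.50000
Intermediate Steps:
z(K) = -3
s(c) = 0
b = 2 (b = 2 + sqrt(-1 - 3)*0 = 2 + sqrt(-4)*0 = 2 + (2*I)*0 = 2 + 0 = 2)
1/b = 1/2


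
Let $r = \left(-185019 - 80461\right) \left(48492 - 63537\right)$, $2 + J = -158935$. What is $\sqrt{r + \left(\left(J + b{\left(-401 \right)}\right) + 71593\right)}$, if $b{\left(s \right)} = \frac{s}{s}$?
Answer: $\sqrt{3994059257} \approx 63199.0$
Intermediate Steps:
$J = -158937$ ($J = -2 - 158935 = -158937$)
$b{\left(s \right)} = 1$
$r = 3994146600$ ($r = \left(-265480\right) \left(-15045\right) = 3994146600$)
$\sqrt{r + \left(\left(J + b{\left(-401 \right)}\right) + 71593\right)} = \sqrt{3994146600 + \left(\left(-158937 + 1\right) + 71593\right)} = \sqrt{3994146600 + \left(-158936 + 71593\right)} = \sqrt{3994146600 - 87343} = \sqrt{3994059257}$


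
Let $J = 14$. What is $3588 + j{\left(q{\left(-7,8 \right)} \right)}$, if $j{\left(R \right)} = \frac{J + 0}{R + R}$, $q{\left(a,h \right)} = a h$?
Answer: $\frac{28703}{8} \approx 3587.9$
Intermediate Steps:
$j{\left(R \right)} = \frac{7}{R}$ ($j{\left(R \right)} = \frac{14 + 0}{R + R} = \frac{14}{2 R} = 14 \frac{1}{2 R} = \frac{7}{R}$)
$3588 + j{\left(q{\left(-7,8 \right)} \right)} = 3588 + \frac{7}{\left(-7\right) 8} = 3588 + \frac{7}{-56} = 3588 + 7 \left(- \frac{1}{56}\right) = 3588 - \frac{1}{8} = \frac{28703}{8}$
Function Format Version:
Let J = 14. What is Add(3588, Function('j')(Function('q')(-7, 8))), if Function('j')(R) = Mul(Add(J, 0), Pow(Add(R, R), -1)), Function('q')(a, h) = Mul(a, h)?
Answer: Rational(28703, 8) ≈ 3587.9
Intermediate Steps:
Function('j')(R) = Mul(7, Pow(R, -1)) (Function('j')(R) = Mul(Add(14, 0), Pow(Add(R, R), -1)) = Mul(14, Pow(Mul(2, R), -1)) = Mul(14, Mul(Rational(1, 2), Pow(R, -1))) = Mul(7, Pow(R, -1)))
Add(3588, Function('j')(Function('q')(-7, 8))) = Add(3588, Mul(7, Pow(Mul(-7, 8), -1))) = Add(3588, Mul(7, Pow(-56, -1))) = Add(3588, Mul(7, Rational(-1, 56))) = Add(3588, Rational(-1, 8)) = Rational(28703, 8)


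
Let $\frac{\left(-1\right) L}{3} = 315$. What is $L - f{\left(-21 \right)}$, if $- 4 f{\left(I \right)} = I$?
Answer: $- \frac{3801}{4} \approx -950.25$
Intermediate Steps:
$L = -945$ ($L = \left(-3\right) 315 = -945$)
$f{\left(I \right)} = - \frac{I}{4}$
$L - f{\left(-21 \right)} = -945 - \left(- \frac{1}{4}\right) \left(-21\right) = -945 - \frac{21}{4} = - \frac{3801}{4}$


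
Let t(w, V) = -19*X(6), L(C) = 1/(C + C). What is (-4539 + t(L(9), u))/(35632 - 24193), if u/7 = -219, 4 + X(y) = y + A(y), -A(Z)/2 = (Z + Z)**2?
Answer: 895/11439 ≈ 0.078241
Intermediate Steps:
A(Z) = -8*Z**2 (A(Z) = -2*(Z + Z)**2 = -2*4*Z**2 = -8*Z**2)
X(y) = -4 + y - 8*y**2 (X(y) = -4 + (y - 8*y**2) = -4 + y - 8*y**2)
u = -1533 (u = 7*(-219) = -1533)
L(C) = 1/(2*C)
t(w, V) = 5434 (t(w, V) = -19*(-4 + 6 - 8*6**2) = -19*(-4 + 6 - 8*36) = -19*(-4 + 6 - 288) = -19*(-286) = 5434)
(-4539 + t(L(9), u))/(35632 - 24193) = (-4539 + 5434)/(35632 - 24193) = 895/11439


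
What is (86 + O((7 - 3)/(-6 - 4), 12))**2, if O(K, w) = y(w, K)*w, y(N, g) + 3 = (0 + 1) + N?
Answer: 42436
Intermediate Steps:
y(N, g) = -2 + N (y(N, g) = -3 + ((0 + 1) + N) = -3 + (1 + N) = -2 + N)
O(K, w) = w*(-2 + w) (O(K, w) = (-2 + w)*w = w*(-2 + w))
(86 + O((7 - 3)/(-6 - 4), 12))**2 = (86 + 12*(-2 + 12))**2 = (86 + 12*10)**2 = (86 + 120)**2 = 206**2 = 42436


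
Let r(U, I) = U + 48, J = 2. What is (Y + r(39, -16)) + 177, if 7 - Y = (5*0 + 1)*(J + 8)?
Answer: 261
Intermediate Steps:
r(U, I) = 48 + U
Y = -3 (Y = 7 - (5*0 + 1)*(2 + 8) = 7 - (0 + 1)*10 = 7 - 10 = -3)
(Y + r(39, -16)) + 177 = (-3 + (48 + 39)) + 177 = (-3 + 87) + 177 = 84 + 177 = 261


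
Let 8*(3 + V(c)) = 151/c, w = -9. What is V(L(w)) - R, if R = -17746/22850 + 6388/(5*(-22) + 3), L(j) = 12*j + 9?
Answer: 55465195987/968200200 ≈ 57.287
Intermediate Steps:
L(j) = 9 + 12*j
V(c) = -3 + 151/(8*c) (V(c) = -3 + (151/c)/8 = -3 + 151/(8*c))
R = -73932311/1222475 (R = -17746*1/22850 + 6388/(-110 + 3) = -8873/11425 + 6388/(-107) = -8873/11425 + 6388*(-1/107) = -8873/11425 - 6388/107 = -73932311/1222475 ≈ -60.478)
V(L(w)) - R = (-3 + 151/(8*(9 + 12*(-9)))) - 1*(-73932311/1222475) = (-3 + 151/(8*(9 - 108))) + 73932311/1222475 = (-3 + (151/8)/(-99)) + 73932311/1222475 = (-3 + (151/8)*(-1/99)) + 73932311/1222475 = (-3 - 151/792) + 73932311/1222475 = -2527/792 + 73932311/1222475 = 55465195987/968200200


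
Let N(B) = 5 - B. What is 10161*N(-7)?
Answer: 121932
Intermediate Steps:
10161*N(-7) = 10161*(5 - 1*(-7)) = 10161*(5 + 7) = 10161*12 = 121932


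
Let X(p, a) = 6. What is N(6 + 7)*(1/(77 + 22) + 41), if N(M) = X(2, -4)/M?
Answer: 8120/429 ≈ 18.928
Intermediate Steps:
N(M) = 6/M
N(6 + 7)*(1/(77 + 22) + 41) = (6/(6 + 7))*(1/(77 + 22) + 41) = (6/13)*(1/99 + 41) = (6*(1/13))*(1/99 + 41) = (6/13)*(4060/99) = 8120/429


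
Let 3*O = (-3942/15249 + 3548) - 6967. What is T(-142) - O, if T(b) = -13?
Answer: 17181854/15249 ≈ 1126.8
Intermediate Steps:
O = -17380091/15249 (O = ((-3942/15249 + 3548) - 6967)/3 = ((-3942*1/15249 + 3548) - 6967)/3 = ((-1314/5083 + 3548) - 6967)/3 = (18033170/5083 - 6967)/3 = (⅓)*(-17380091/5083) = -17380091/15249 ≈ -1139.8)
T(-142) - O = -13 - 1*(-17380091/15249) = -13 + 17380091/15249 = 17181854/15249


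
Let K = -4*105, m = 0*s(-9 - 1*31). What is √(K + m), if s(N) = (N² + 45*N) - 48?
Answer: 2*I*√105 ≈ 20.494*I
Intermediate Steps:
s(N) = -48 + N² + 45*N
m = 0 (m = 0*(-48 + (-9 - 1*31)² + 45*(-9 - 1*31)) = 0*(-48 + (-9 - 31)² + 45*(-9 - 31)) = 0*(-48 + (-40)² + 45*(-40)) = 0*(-48 + 1600 - 1800) = 0*(-248) = 0)
K = -420
√(K + m) = √(-420 + 0) = √(-420) = 2*I*√105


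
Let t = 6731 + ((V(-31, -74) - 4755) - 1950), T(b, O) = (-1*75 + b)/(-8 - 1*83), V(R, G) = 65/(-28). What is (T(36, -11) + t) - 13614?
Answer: -380517/28 ≈ -13590.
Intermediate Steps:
V(R, G) = -65/28 (V(R, G) = 65*(-1/28) = -65/28)
T(b, O) = 75/91 - b/91 (T(b, O) = (-75 + b)/(-8 - 83) = (-75 + b)/(-91) = (-75 + b)*(-1/91) = 75/91 - b/91)
t = 663/28 (t = 6731 + ((-65/28 - 4755) - 1950) = 6731 + (-133205/28 - 1950) = 6731 - 187805/28 = 663/28 ≈ 23.679)
(T(36, -11) + t) - 13614 = ((75/91 - 1/91*36) + 663/28) - 13614 = ((75/91 - 36/91) + 663/28) - 13614 = (3/7 + 663/28) - 13614 = 675/28 - 13614 = -380517/28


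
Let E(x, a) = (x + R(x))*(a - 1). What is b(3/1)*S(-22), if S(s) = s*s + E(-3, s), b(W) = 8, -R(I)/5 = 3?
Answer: 7184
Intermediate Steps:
R(I) = -15 (R(I) = -5*3 = -15)
E(x, a) = (-1 + a)*(-15 + x) (E(x, a) = (x - 15)*(a - 1) = (-15 + x)*(-1 + a) = (-1 + a)*(-15 + x))
S(s) = 18 + s² - 18*s (S(s) = s*s + (15 - 1*(-3) - 15*s + s*(-3)) = s² + (15 + 3 - 15*s - 3*s) = s² + (18 - 18*s) = 18 + s² - 18*s)
b(3/1)*S(-22) = 8*(18 + (-22)² - 18*(-22)) = 8*(18 + 484 + 396) = 8*898 = 7184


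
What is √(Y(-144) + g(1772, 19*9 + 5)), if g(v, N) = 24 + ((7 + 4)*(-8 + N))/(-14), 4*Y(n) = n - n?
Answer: 6*I*√3 ≈ 10.392*I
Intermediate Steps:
Y(n) = 0 (Y(n) = (n - n)/4 = (¼)*0 = 0)
g(v, N) = 212/7 - 11*N/14 (g(v, N) = 24 + (11*(-8 + N))*(-1/14) = 24 + (-88 + 11*N)*(-1/14) = 24 + (44/7 - 11*N/14) = 212/7 - 11*N/14)
√(Y(-144) + g(1772, 19*9 + 5)) = √(0 + (212/7 - 11*(19*9 + 5)/14)) = √(0 + (212/7 - 11*(171 + 5)/14)) = √(0 + (212/7 - 11/14*176)) = √(0 + (212/7 - 968/7)) = √(0 - 108) = √(-108) = 6*I*√3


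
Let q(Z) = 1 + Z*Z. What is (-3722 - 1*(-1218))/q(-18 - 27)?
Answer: -1252/1013 ≈ -1.2359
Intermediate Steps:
q(Z) = 1 + Z²
(-3722 - 1*(-1218))/q(-18 - 27) = (-3722 - 1*(-1218))/(1 + (-18 - 27)²) = (-3722 + 1218)/(1 + (-45)²) = -2504/(1 + 2025) = -2504/2026 = -2504*1/2026 = -1252/1013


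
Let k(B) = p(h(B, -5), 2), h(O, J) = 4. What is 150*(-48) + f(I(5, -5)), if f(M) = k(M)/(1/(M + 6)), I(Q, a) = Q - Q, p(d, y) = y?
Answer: -7188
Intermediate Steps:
I(Q, a) = 0
k(B) = 2
f(M) = 12 + 2*M (f(M) = 2/(1/(M + 6)) = 2/(1/(6 + M)) = 2*(6 + M) = 12 + 2*M)
150*(-48) + f(I(5, -5)) = 150*(-48) + (12 + 2*0) = -7200 + (12 + 0) = -7200 + 12 = -7188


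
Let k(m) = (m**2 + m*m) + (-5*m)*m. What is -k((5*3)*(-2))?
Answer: 2700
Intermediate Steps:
k(m) = -3*m**2 (k(m) = (m**2 + m**2) - 5*m**2 = 2*m**2 - 5*m**2 = -3*m**2)
-k((5*3)*(-2)) = -(-3)*((5*3)*(-2))**2 = -(-3)*(15*(-2))**2 = -(-3)*(-30)**2 = -(-3)*900 = -1*(-2700) = 2700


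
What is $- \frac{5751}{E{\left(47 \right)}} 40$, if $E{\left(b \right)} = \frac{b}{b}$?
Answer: $-230040$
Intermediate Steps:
$E{\left(b \right)} = 1$
$- \frac{5751}{E{\left(47 \right)}} 40 = - \frac{5751}{1} \cdot 40 = \left(-5751\right) 1 \cdot 40 = \left(-5751\right) 40 = -230040$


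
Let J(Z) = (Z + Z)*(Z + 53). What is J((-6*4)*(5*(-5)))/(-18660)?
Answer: -13060/311 ≈ -41.994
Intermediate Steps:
J(Z) = 2*Z*(53 + Z) (J(Z) = (2*Z)*(53 + Z) = 2*Z*(53 + Z))
J((-6*4)*(5*(-5)))/(-18660) = (2*((-6*4)*(5*(-5)))*(53 + (-6*4)*(5*(-5))))/(-18660) = (2*(-24*(-25))*(53 - 24*(-25)))*(-1/18660) = (2*600*(53 + 600))*(-1/18660) = (2*600*653)*(-1/18660) = 783600*(-1/18660) = -13060/311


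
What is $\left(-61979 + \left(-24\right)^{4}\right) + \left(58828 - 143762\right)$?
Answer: $184863$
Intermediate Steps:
$\left(-61979 + \left(-24\right)^{4}\right) + \left(58828 - 143762\right) = \left(-61979 + 331776\right) - 84934 = 269797 - 84934 = 184863$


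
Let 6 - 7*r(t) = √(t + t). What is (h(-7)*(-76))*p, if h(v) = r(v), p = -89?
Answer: 40584/7 - 6764*I*√14/7 ≈ 5797.7 - 3615.5*I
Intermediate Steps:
r(t) = 6/7 - √2*√t/7 (r(t) = 6/7 - √(t + t)/7 = 6/7 - √2*√t/7)
h(v) = 6/7 - √2*√v/7
(h(-7)*(-76))*p = ((6/7 - √2*√(-7)/7)*(-76))*(-89) = ((6/7 - √2*I*√7/7)*(-76))*(-89) = ((6/7 - I*√14/7)*(-76))*(-89) = (-456/7 + 76*I*√14/7)*(-89) = 40584/7 - 6764*I*√14/7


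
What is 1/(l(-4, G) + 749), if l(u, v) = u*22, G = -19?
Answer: 1/661 ≈ 0.0015129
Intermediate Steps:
l(u, v) = 22*u
1/(l(-4, G) + 749) = 1/(22*(-4) + 749) = 1/(-88 + 749) = 1/661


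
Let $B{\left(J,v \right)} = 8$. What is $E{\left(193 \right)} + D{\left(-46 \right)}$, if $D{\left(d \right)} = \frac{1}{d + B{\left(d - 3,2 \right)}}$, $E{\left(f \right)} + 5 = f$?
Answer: $\frac{7143}{38} \approx 187.97$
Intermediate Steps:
$E{\left(f \right)} = -5 + f$
$D{\left(d \right)} = \frac{1}{8 + d}$ ($D{\left(d \right)} = \frac{1}{d + 8} = \frac{1}{8 + d}$)
$E{\left(193 \right)} + D{\left(-46 \right)} = \left(-5 + 193\right) + \frac{1}{8 - 46} = 188 + \frac{1}{-38} = 188 - \frac{1}{38} = \frac{7143}{38}$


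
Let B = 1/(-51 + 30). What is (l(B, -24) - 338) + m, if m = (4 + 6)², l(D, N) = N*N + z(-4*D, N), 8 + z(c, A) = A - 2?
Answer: 304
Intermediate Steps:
z(c, A) = -10 + A (z(c, A) = -8 + (A - 2) = -8 + (-2 + A) = -10 + A)
B = -1/21 (B = 1/(-21) = -1/21 ≈ -0.047619)
l(D, N) = -10 + N + N² (l(D, N) = N*N + (-10 + N) = N² + (-10 + N) = -10 + N + N²)
m = 100 (m = 10² = 100)
(l(B, -24) - 338) + m = ((-10 - 24 + (-24)²) - 338) + 100 = ((-10 - 24 + 576) - 338) + 100 = (542 - 338) + 100 = 204 + 100 = 304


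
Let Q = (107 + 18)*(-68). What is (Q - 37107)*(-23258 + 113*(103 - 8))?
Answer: 571136461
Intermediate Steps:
Q = -8500 (Q = 125*(-68) = -8500)
(Q - 37107)*(-23258 + 113*(103 - 8)) = (-8500 - 37107)*(-23258 + 113*(103 - 8)) = -45607*(-23258 + 113*95) = -45607*(-23258 + 10735) = -45607*(-12523) = 571136461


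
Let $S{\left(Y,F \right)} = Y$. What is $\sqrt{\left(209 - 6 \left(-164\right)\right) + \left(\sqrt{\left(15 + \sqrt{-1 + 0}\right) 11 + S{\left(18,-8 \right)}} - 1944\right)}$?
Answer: $\sqrt{-751 + \sqrt{183 + 11 i}} \approx 0.00748 + 27.156 i$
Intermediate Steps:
$\sqrt{\left(209 - 6 \left(-164\right)\right) + \left(\sqrt{\left(15 + \sqrt{-1 + 0}\right) 11 + S{\left(18,-8 \right)}} - 1944\right)} = \sqrt{\left(209 - 6 \left(-164\right)\right) + \left(\sqrt{\left(15 + \sqrt{-1 + 0}\right) 11 + 18} - 1944\right)} = \sqrt{\left(209 - -984\right) - \left(1944 - \sqrt{\left(15 + \sqrt{-1}\right) 11 + 18}\right)} = \sqrt{\left(209 + 984\right) - \left(1944 - \sqrt{\left(15 + i\right) 11 + 18}\right)} = \sqrt{1193 - \left(1944 - \sqrt{\left(165 + 11 i\right) + 18}\right)} = \sqrt{1193 - \left(1944 - \sqrt{183 + 11 i}\right)} = \sqrt{-751 + \sqrt{183 + 11 i}}$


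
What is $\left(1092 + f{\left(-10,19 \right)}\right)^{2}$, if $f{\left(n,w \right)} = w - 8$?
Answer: $1216609$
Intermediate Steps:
$f{\left(n,w \right)} = -8 + w$ ($f{\left(n,w \right)} = w - 8 = -8 + w$)
$\left(1092 + f{\left(-10,19 \right)}\right)^{2} = \left(1092 + \left(-8 + 19\right)\right)^{2} = \left(1092 + 11\right)^{2} = 1103^{2} = 1216609$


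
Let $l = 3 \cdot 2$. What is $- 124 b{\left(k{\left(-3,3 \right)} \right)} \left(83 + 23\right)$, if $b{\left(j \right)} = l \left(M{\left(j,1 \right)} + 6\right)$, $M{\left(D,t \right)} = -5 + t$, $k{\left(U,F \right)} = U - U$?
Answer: $-157728$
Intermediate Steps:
$k{\left(U,F \right)} = 0$
$l = 6$
$b{\left(j \right)} = 12$ ($b{\left(j \right)} = 6 \left(\left(-5 + 1\right) + 6\right) = 6 \left(-4 + 6\right) = 6 \cdot 2 = 12$)
$- 124 b{\left(k{\left(-3,3 \right)} \right)} \left(83 + 23\right) = \left(-124\right) 12 \left(83 + 23\right) = \left(-1488\right) 106 = -157728$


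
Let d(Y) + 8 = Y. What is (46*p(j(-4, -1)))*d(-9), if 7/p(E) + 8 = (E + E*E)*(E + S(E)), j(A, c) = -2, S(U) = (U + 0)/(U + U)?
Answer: 5474/11 ≈ 497.64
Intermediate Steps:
S(U) = 1/2 (S(U) = U/((2*U)) = U*(1/(2*U)) = 1/2)
d(Y) = -8 + Y
p(E) = 7/(-8 + (1/2 + E)*(E + E**2)) (p(E) = 7/(-8 + (E + E*E)*(E + 1/2)) = 7/(-8 + (E + E**2)*(1/2 + E)) = 7/(-8 + (1/2 + E)*(E + E**2)))
(46*p(j(-4, -1)))*d(-9) = (46*(14/(-16 - 2 + 2*(-2)**3 + 3*(-2)**2)))*(-8 - 9) = (46*(14/(-16 - 2 + 2*(-8) + 3*4)))*(-17) = (46*(14/(-16 - 2 - 16 + 12)))*(-17) = (46*(14/(-22)))*(-17) = (46*(14*(-1/22)))*(-17) = (46*(-7/11))*(-17) = -322/11*(-17) = 5474/11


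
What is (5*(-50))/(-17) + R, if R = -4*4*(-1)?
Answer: 522/17 ≈ 30.706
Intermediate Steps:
R = 16 (R = -16*(-1) = 16)
(5*(-50))/(-17) + R = (5*(-50))/(-17) + 16 = -250*(-1/17) + 16 = 250/17 + 16 = 522/17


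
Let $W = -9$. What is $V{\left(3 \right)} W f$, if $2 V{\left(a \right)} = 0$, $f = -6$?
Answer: $0$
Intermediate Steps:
$V{\left(a \right)} = 0$ ($V{\left(a \right)} = \frac{1}{2} \cdot 0 = 0$)
$V{\left(3 \right)} W f = 0 \left(-9\right) \left(-6\right) = 0 \left(-6\right) = 0$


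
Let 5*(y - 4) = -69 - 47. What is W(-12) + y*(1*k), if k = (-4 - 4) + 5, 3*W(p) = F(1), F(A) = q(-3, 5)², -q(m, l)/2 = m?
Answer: 348/5 ≈ 69.600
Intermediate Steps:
q(m, l) = -2*m
F(A) = 36 (F(A) = (-2*(-3))² = 6² = 36)
W(p) = 12 (W(p) = (⅓)*36 = 12)
k = -3 (k = -8 + 5 = -3)
y = -96/5 (y = 4 + (-69 - 47)/5 = 4 + (⅕)*(-116) = 4 - 116/5 = -96/5 ≈ -19.200)
W(-12) + y*(1*k) = 12 - 96*(-3)/5 = 12 - 96/5*(-3) = 12 + 288/5 = 348/5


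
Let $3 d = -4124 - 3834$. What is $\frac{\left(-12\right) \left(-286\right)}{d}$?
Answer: $- \frac{5148}{3979} \approx -1.2938$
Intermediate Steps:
$d = - \frac{7958}{3}$ ($d = \frac{-4124 - 3834}{3} = \frac{1}{3} \left(-7958\right) = - \frac{7958}{3} \approx -2652.7$)
$\frac{\left(-12\right) \left(-286\right)}{d} = \frac{\left(-12\right) \left(-286\right)}{- \frac{7958}{3}} = 3432 \left(- \frac{3}{7958}\right) = - \frac{5148}{3979}$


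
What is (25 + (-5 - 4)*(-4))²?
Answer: 3721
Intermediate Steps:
(25 + (-5 - 4)*(-4))² = (25 - 9*(-4))² = (25 + 36)² = 61² = 3721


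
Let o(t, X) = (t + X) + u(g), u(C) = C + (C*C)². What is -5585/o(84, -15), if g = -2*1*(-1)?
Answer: -5585/87 ≈ -64.195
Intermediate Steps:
g = 2 (g = -2*(-1) = 2)
u(C) = C + C⁴ (u(C) = C + (C²)² = C + C⁴)
o(t, X) = 18 + X + t (o(t, X) = (t + X) + (2 + 2⁴) = (X + t) + (2 + 16) = (X + t) + 18 = 18 + X + t)
-5585/o(84, -15) = -5585/(18 - 15 + 84) = -5585/87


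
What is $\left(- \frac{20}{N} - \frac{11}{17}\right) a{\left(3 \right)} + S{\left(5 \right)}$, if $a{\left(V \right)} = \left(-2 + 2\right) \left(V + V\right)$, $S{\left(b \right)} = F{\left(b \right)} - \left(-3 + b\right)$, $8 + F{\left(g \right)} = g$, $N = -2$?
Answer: $-5$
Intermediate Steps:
$F{\left(g \right)} = -8 + g$
$S{\left(b \right)} = -5$ ($S{\left(b \right)} = \left(-8 + b\right) - \left(-3 + b\right) = -5$)
$a{\left(V \right)} = 0$ ($a{\left(V \right)} = 0 \cdot 2 V = 0$)
$\left(- \frac{20}{N} - \frac{11}{17}\right) a{\left(3 \right)} + S{\left(5 \right)} = \left(- \frac{20}{-2} - \frac{11}{17}\right) 0 - 5 = \left(\left(-20\right) \left(- \frac{1}{2}\right) - \frac{11}{17}\right) 0 - 5 = \left(10 - \frac{11}{17}\right) 0 - 5 = \frac{159}{17} \cdot 0 - 5 = 0 - 5 = -5$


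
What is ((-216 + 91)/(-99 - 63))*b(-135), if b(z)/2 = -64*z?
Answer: 40000/3 ≈ 13333.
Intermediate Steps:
b(z) = -128*z (b(z) = 2*(-64*z) = -128*z)
((-216 + 91)/(-99 - 63))*b(-135) = ((-216 + 91)/(-99 - 63))*(-128*(-135)) = -125/(-162)*17280 = -125*(-1/162)*17280 = (125/162)*17280 = 40000/3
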